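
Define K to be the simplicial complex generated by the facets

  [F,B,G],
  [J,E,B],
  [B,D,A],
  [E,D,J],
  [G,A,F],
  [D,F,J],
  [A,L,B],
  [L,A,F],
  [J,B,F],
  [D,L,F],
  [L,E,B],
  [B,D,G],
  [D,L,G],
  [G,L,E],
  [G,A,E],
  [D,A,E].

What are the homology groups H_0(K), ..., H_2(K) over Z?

K has 8 vertices, 24 edges, 16 triangles.
rank ∂_0 = 0, rank ∂_1 = 7 ⇒ b_0 = 8 − 0 − 7 = 1; all invariant factors of ∂_1 are 1 so no torsion. So H_0 = Z.
rank ∂_1 = 7, rank ∂_2 = 15 ⇒ b_1 = 24 − 7 − 15 = 2; all invariant factors of ∂_2 are 1 so no torsion. So H_1 = Z^2.
rank ∂_2 = 15, rank ∂_3 = 0 ⇒ b_2 = 16 − 15 − 0 = 1. So H_2 = Z.

H_0 = Z,  H_1 = Z^2,  H_2 = Z.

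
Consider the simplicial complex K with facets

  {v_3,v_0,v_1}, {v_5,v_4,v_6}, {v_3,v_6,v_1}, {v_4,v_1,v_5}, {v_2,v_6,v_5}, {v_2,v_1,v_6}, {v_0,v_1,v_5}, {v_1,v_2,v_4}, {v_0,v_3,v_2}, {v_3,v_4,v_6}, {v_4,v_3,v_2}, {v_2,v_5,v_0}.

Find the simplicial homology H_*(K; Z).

K has 7 vertices, 18 edges, 12 triangles.
rank ∂_0 = 0, rank ∂_1 = 6 ⇒ b_0 = 7 − 0 − 6 = 1; all invariant factors of ∂_1 are 1 so no torsion. So H_0 ≅ Z.
rank ∂_1 = 6, rank ∂_2 = 12 ⇒ b_1 = 18 − 6 − 12 = 0; ∂_2 has invariant factor(s) [2] giving torsion. So H_1 ≅ Z/2Z.
rank ∂_2 = 12, rank ∂_3 = 0 ⇒ b_2 = 12 − 12 − 0 = 0. So H_2 ≅ 0.

H_0 = Z,  H_1 = Z/2Z,  H_2 = 0.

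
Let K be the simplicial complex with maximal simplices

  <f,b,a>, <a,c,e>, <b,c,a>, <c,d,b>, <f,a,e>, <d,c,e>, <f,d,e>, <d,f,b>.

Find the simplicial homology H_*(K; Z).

We work with the vertex ordering a < b < c < d < e < f. The simplices of K, each written with vertices in increasing order, are:

  0-simplices (6): a, b, c, d, e, f
  1-simplices (12): ab, ac, ae, af, bc, bd, bf, cd, ce, de, df, ef
  2-simplices (8): abc, abf, ace, aef, bcd, bdf, cde, def

giving chain groups C_0 ≅ Z^6, C_1 ≅ Z^12, C_2 ≅ Z^8.

∂_1: C_1 → C_0 sends each edge [p,q] (with p < q) to q − p. For instance
  ∂bf = f − b.
This gives a 6×12 integer matrix of rank 5; reducing to Smith normal form yields diagonal entries (1,1,1,1,1).

Boundary ∂_2: C_2 → C_1 acts by ∂[p,q,r] = [q,r] − [p,r] + [p,q]. For instance
  ∂bdf = df − bf + bd,
  ∂abc = bc − ac + ab.
The 12×8 boundary matrix has rank 7 and Smith normal form diag(1,1,1,1,1,1,1).

From H_k ≅ ker(∂_k) / im(∂_{k+1}) we obtain:

  H_0: rank C_0 − rank ∂_1 = 6 − 5 = 1, and the invariant factors of ∂_1 are all 1, so H_0 ≅ Z.
  H_1: rank ker ∂_1 − rank ∂_2 = (12 − 5) − 7 = 0, and the invariant factors of ∂_2 are all 1, so H_1 ≅ 0.
  H_2: rank ker ∂_2 − rank ∂_3 = (8 − 7) − 0 = 1, and there is no ∂_3, so H_2 ≅ Z.

As a check, the Euler characteristic is 6 − 12 + 8 = 2, which agrees with 1 − 0 + 1 = 2.

H_0 = Z,  H_1 = 0,  H_2 = Z.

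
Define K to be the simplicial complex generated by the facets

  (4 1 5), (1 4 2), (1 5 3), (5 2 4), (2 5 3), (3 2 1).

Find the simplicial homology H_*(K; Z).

We work with the vertex ordering 1 < 2 < 3 < 4 < 5. The simplices of K, each written with vertices in increasing order, are:

  0-simplices (5): [1], [2], [3], [4], [5]
  1-simplices (9): [1,2], [1,3], [1,4], [1,5], [2,3], [2,4], [2,5], [3,5], [4,5]
  2-simplices (6): [1,2,3], [1,2,4], [1,3,5], [1,4,5], [2,3,5], [2,4,5]

giving chain groups C_0 ≅ Z^5, C_1 ≅ Z^9, C_2 ≅ Z^6.

∂_1: C_1 → C_0 maps an edge to its endpoints' difference, ∂[p,q] = q − p. For instance
  ∂[2,4] = [4] − [2].
As a 5×9 matrix over Z this has rank 4, with invariant factors (1,1,1,1).

The boundary map ∂_2: C_2 → C_1 acts by ∂[p,q,r] = [q,r] − [p,r] + [p,q]. For instance
  ∂[1,4,5] = [4,5] − [1,5] + [1,4],
  ∂[1,2,3] = [2,3] − [1,3] + [1,2].
This gives a 9×6 integer matrix of rank 5; reducing to Smith normal form yields diagonal entries (1,1,1,1,1).

Computing H_k = (kernel of ∂_k) / (image of ∂_{k+1}):

  H_0: rank C_0 − rank ∂_1 = 5 − 4 = 1, and the invariant factors of ∂_1 are all 1, so H_0 = Z.
  H_1: rank ker ∂_1 − rank ∂_2 = (9 − 4) − 5 = 0, and the invariant factors of ∂_2 are all 1, so H_1 = 0.
  H_2: rank ker ∂_2 − rank ∂_3 = (6 − 5) − 0 = 1, and there is no ∂_3, so H_2 = Z.

H_0 = Z,  H_1 = 0,  H_2 = Z.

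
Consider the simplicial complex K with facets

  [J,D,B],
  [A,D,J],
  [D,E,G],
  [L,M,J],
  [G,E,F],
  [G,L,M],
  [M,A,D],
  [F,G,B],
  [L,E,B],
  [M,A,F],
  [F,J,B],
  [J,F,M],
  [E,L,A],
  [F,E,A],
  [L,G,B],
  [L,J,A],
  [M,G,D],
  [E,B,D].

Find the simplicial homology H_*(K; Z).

We work with the vertex ordering A < B < D < E < F < G < J < L < M. The simplices of K, each written with vertices in increasing order, are:

  0-simplices (9): A, B, D, E, F, G, J, L, M
  1-simplices (27): AD, AE, AF, AJ, AL, AM, BD, BE, BF, BG, BJ, BL, DE, DG, DJ, DM, EF, EG, EL, FG, FJ, FM, GL, GM, JL, JM, LM
  2-simplices (18): ADJ, ADM, AEF, AEL, AFM, AJL, BDE, BDJ, BEL, BFG, BFJ, BGL, DEG, DGM, EFG, FJM, GLM, JLM

so the chain groups are C_0 ≅ Z^9, C_1 ≅ Z^27, C_2 ≅ Z^18.

The boundary map ∂_1: C_1 → C_0 sends each edge [p,q] (with p < q) to q − p. For instance
  ∂JM = M − J.
As a 9×27 matrix over Z this has rank 8, with invariant factors (1,1,1,1,1,1,1,1).

Boundary ∂_2: C_2 → C_1 sends each 2-simplex [p,q,r] to [q,r] − [p,r] + [p,q]. For instance
  ∂ADM = DM − AM + AD,
  ∂ADJ = DJ − AJ + AD.
The 27×18 boundary matrix has rank 18 and Smith normal form diag(1,1,1,1,1,1,1,1,1,1,1,1,1,1,1,1,1,2).

Computing H_k = (kernel of ∂_k) / (image of ∂_{k+1}):

  H_0: rank C_0 − rank ∂_1 = 9 − 8 = 1, and the invariant factors of ∂_1 are all 1, so H_0 = Z.
  H_1: rank ker ∂_1 − rank ∂_2 = (27 − 8) − 18 = 1, and ∂_2 has invariant factor 2 > 1, so H_1 = Z ⊕ Z/2.
  H_2: rank ker ∂_2 − rank ∂_3 = (18 − 18) − 0 = 0, and there is no ∂_3, so H_2 = 0.

As a check, the Euler characteristic is 9 − 27 + 18 = 0, which agrees with 1 − 1 + 0 = 0.

H_0 ≅ Z,  H_1 ≅ Z ⊕ Z/2,  H_2 = 0.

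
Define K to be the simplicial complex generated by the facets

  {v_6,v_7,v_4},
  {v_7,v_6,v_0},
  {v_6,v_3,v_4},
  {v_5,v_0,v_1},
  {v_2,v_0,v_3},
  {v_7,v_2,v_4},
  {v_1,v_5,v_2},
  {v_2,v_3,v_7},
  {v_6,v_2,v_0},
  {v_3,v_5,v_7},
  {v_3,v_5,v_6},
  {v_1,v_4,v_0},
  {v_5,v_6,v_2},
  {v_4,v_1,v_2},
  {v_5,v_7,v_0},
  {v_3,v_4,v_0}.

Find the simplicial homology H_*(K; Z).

H_0 = Z,  H_1 = Z^2,  H_2 = Z.

Fix the vertex order v_0 < v_1 < v_2 < v_3 < v_4 < v_5 < v_6 < v_7 and write every simplex with vertices in increasing order. Then dim K = 2 and the simplices of K are:

  0-simplices (8): [v_0], [v_1], [v_2], [v_3], [v_4], [v_5], [v_6], [v_7]
  1-simplices (24): (24 of them)
  2-simplices (16): (16 of them)

Hence C_0 ≅ Z^8, C_1 ≅ Z^24, C_2 ≅ Z^16.

The boundary map ∂_1: C_1 → C_0 sends each edge [p,q] (with p < q) to q − p. For instance
  ∂[v_0,v_3] = [v_3] − [v_0].
As a 8×24 matrix over Z this has rank 7, with invariant factors (1,1,1,1,1,1,1).

The boundary map ∂_2: C_2 → C_1 acts by ∂[p,q,r] = [q,r] − [p,r] + [p,q]. For instance
  ∂[v_0,v_1,v_4] = [v_1,v_4] − [v_0,v_4] + [v_0,v_1],
  ∂[v_1,v_2,v_5] = [v_2,v_5] − [v_1,v_5] + [v_1,v_2].
As a 24×16 matrix over Z this has rank 15, with invariant factors (1,1,1,1,1,1,1,1,1,1,1,1,1,1,1).

Now H_k = ker ∂_k / im ∂_{k+1}, so:

  H_0: rank C_0 − rank ∂_1 = 8 − 7 = 1, and the invariant factors of ∂_1 are all 1, so H_0 ≅ Z.
  H_1: rank ker ∂_1 − rank ∂_2 = (24 − 7) − 15 = 2, and the invariant factors of ∂_2 are all 1, so H_1 ≅ Z^2.
  H_2: rank ker ∂_2 − rank ∂_3 = (16 − 15) − 0 = 1, and there is no ∂_3, so H_2 ≅ Z.

(K is a triangulation of the torus T^2.)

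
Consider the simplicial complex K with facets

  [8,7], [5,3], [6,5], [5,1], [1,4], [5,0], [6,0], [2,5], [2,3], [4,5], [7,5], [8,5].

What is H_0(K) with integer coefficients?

Take the total order 0 < 1 < 2 < 3 < 4 < 5 < 6 < 7 < 8 on the vertex set. Then K (dimension 1) consists of the simplices:

  0-simplices (9): [0], [1], [2], [3], [4], [5], [6], [7], [8]
  1-simplices (12): [0,5], [0,6], [1,4], [1,5], [2,3], [2,5], [3,5], [4,5], [5,6], [5,7], [5,8], [7,8]

giving chain groups C_0 ≅ Z^9, C_1 ≅ Z^12.

∂_1: C_1 → C_0 sends each edge [p,q] (with p < q) to q − p. For instance
  ∂[7,8] = [8] − [7].
As a 9×12 matrix over Z this has rank 8, with invariant factors (1,1,1,1,1,1,1,1).

From H_k ≅ ker(∂_k) / im(∂_{k+1}) we obtain:

  H_0: rank C_0 − rank ∂_1 = 9 − 8 = 1, and the invariant factors of ∂_1 are all 1, so H_0 = Z.

H_0 ≅ Z.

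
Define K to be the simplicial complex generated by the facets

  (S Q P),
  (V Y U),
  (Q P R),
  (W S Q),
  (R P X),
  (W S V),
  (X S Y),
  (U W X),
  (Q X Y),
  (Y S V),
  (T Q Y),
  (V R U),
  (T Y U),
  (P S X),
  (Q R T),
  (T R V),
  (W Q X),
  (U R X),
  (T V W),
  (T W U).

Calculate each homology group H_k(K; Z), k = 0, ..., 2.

H_0 ≅ Z,  H_1 ≅ Z ⊕ Z_2,  H_2 = 0.

Fix the vertex order P < Q < R < S < T < U < V < W < X < Y and write every simplex with vertices in increasing order. Then dim K = 2 and the simplices of K are:

  0-simplices (10): P, Q, R, S, T, U, V, W, X, Y
  1-simplices (30): PQ, PR, PS, PX, QR, QS, QT, QW, QX, QY, RT, RU, RV, RX, SV, SW, SX, SY, TU, TV, TW, TY, UV, UW, UX, UY, VW, VY, WX, XY
  2-simplices (20): PQR, PQS, PRX, PSX, QRT, QSW, QTY, QWX, QXY, RTV, RUV, RUX, SVW, SVY, SXY, TUW, TUY, TVW, UVY, UWX

Hence C_0 ≅ Z^10, C_1 ≅ Z^30, C_2 ≅ Z^20.

∂_1: C_1 → C_0 is given by ∂[p,q] = [q] − [p].
The resulting 10×30 matrix has rank 9, and its Smith normal form has invariant factors (1,1,1,1,1,1,1,1,1).

The boundary map ∂_2: C_2 → C_1 acts by ∂[p,q,r] = [q,r] − [p,r] + [p,q]. For instance
  ∂TUW = UW − TW + TU,
  ∂TVW = VW − TW + TV.
The 30×20 boundary matrix has rank 20 and Smith normal form diag(1,1,1,1,1,1,1,1,1,1,1,1,1,1,1,1,1,1,1,2).

From H_k ≅ ker(∂_k) / im(∂_{k+1}) we obtain:

  H_0: rank C_0 − rank ∂_1 = 10 − 9 = 1, and the invariant factors of ∂_1 are all 1, so H_0 ≅ Z.
  H_1: rank ker ∂_1 − rank ∂_2 = (30 − 9) − 20 = 1, and ∂_2 has invariant factor 2 > 1, so H_1 ≅ Z ⊕ Z_2.
  H_2: rank ker ∂_2 − rank ∂_3 = (20 − 20) − 0 = 0, and there is no ∂_3, so H_2 ≅ 0.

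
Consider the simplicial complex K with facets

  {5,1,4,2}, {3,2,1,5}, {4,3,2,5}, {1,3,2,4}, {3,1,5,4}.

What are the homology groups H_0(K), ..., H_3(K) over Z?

H_0 ≅ Z,  H_1 = 0,  H_2 = 0,  H_3 ≅ Z.

Fix the vertex order 1 < 2 < 3 < 4 < 5 and write every simplex with vertices in increasing order. Then dim K = 3 and the simplices of K are:

  0-simplices (5): [1], [2], [3], [4], [5]
  1-simplices (10): [1,2], [1,3], [1,4], [1,5], [2,3], [2,4], [2,5], [3,4], [3,5], [4,5]
  2-simplices (10): [1,2,3], [1,2,4], [1,2,5], [1,3,4], [1,3,5], [1,4,5], [2,3,4], [2,3,5], [2,4,5], [3,4,5]
  3-simplices (5): [1,2,3,4], [1,2,3,5], [1,2,4,5], [1,3,4,5], [2,3,4,5]

giving chain groups C_0 ≅ Z^5, C_1 ≅ Z^10, C_2 ≅ Z^10, C_3 ≅ Z^5.

Boundary ∂_1: C_1 → C_0 is given by ∂[p,q] = [q] − [p]. For instance
  ∂[3,5] = [5] − [3].
The resulting 5×10 matrix has rank 4, and its Smith normal form has invariant factors (1,1,1,1).

The boundary map ∂_2: C_2 → C_1 acts by ∂[p,q,r] = [q,r] − [p,r] + [p,q]. For instance
  ∂[1,2,5] = [2,5] − [1,5] + [1,2],
  ∂[1,3,5] = [3,5] − [1,5] + [1,3].
As a 10×10 matrix over Z this has rank 6, with invariant factors (1,1,1,1,1,1).

The boundary map ∂_3: C_3 → C_2 sends each 3-simplex σ to the alternating sum Σ_i (−1)^i (σ with its i-th vertex removed). For instance
  ∂[1,2,3,4] = [2,3,4] − [1,3,4] + [1,2,4] − [1,2,3],
  ∂[2,3,4,5] = [3,4,5] − [2,4,5] + [2,3,5] − [2,3,4].
This gives a 10×5 integer matrix of rank 4; reducing to Smith normal form yields diagonal entries (1,1,1,1).

From H_k ≅ ker(∂_k) / im(∂_{k+1}) we obtain:

  H_0: rank C_0 − rank ∂_1 = 5 − 4 = 1, and the invariant factors of ∂_1 are all 1, so H_0 = Z.
  H_1: rank ker ∂_1 − rank ∂_2 = (10 − 4) − 6 = 0, and the invariant factors of ∂_2 are all 1, so H_1 = 0.
  H_2: rank ker ∂_2 − rank ∂_3 = (10 − 6) − 4 = 0, and the invariant factors of ∂_3 are all 1, so H_2 = 0.
  H_3: rank ker ∂_3 − rank ∂_4 = (5 − 4) − 0 = 1, and there is no ∂_4, so H_3 = Z.

(K is a triangulation of the 3-sphere S^3.)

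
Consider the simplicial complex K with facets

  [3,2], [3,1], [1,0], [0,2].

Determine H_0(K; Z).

H_0 ≅ Z.

Order the vertices as 0 < 1 < 2 < 3. Listing each simplex with vertices in this order, K has dimension 1 with simplices:

  0-simplices (4): [0], [1], [2], [3]
  1-simplices (4): [0,1], [0,2], [1,3], [2,3]

giving chain groups C_0 ≅ Z^4, C_1 ≅ Z^4.

The boundary map ∂_1: C_1 → C_0 maps an edge to its endpoints' difference, ∂[p,q] = q − p. For instance
  ∂[1,3] = [3] − [1].
The 4×4 boundary matrix has rank 3 and Smith normal form diag(1,1,1).

From H_k ≅ ker(∂_k) / im(∂_{k+1}) we obtain:

  H_0: rank C_0 − rank ∂_1 = 4 − 3 = 1, and the invariant factors of ∂_1 are all 1, so H_0 ≅ Z.

(K is a triangulation of the circle S^1.)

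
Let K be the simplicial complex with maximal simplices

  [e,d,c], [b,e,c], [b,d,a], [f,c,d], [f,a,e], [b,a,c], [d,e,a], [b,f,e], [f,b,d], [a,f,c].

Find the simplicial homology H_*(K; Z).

H_0 ≅ Z,  H_1 ≅ Z/2,  H_2 = 0.

Take the total order a < b < c < d < e < f on the vertex set. Then K (dimension 2) consists of the simplices:

  0-simplices (6): a, b, c, d, e, f
  1-simplices (15): ab, ac, ad, ae, af, bc, bd, be, bf, cd, ce, cf, de, df, ef
  2-simplices (10): abc, abd, acf, ade, aef, bce, bdf, bef, cde, cdf

Hence C_0 ≅ Z^6, C_1 ≅ Z^15, C_2 ≅ Z^10.

Boundary ∂_1: C_1 → C_0 is given by ∂[p,q] = [q] − [p].
The resulting 6×15 matrix has rank 5, and its Smith normal form has invariant factors (1,1,1,1,1).

The boundary map ∂_2: C_2 → C_1 acts by ∂[p,q,r] = [q,r] − [p,r] + [p,q]. For instance
  ∂ade = de − ae + ad,
  ∂cdf = df − cf + cd.
The 15×10 boundary matrix has rank 10 and Smith normal form diag(1,1,1,1,1,1,1,1,1,2).

Reading off H_k = ker ∂_k / im ∂_{k+1}:

  H_0: rank C_0 − rank ∂_1 = 6 − 5 = 1, and the invariant factors of ∂_1 are all 1, so H_0 ≅ Z.
  H_1: rank ker ∂_1 − rank ∂_2 = (15 − 5) − 10 = 0, and ∂_2 has invariant factor 2 > 1, so H_1 ≅ Z/2.
  H_2: rank ker ∂_2 − rank ∂_3 = (10 − 10) − 0 = 0, and there is no ∂_3, so H_2 ≅ 0.

As a check, the Euler characteristic is 6 − 15 + 10 = 1, which agrees with 1 − 0 + 0 = 1.
(K is a triangulation of the real projective plane RP^2.)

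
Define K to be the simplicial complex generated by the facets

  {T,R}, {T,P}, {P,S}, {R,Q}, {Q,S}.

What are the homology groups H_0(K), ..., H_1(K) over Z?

Order the vertices as P < Q < R < S < T. Listing each simplex with vertices in this order, K has dimension 1 with simplices:

  0-simplices (5): P, Q, R, S, T
  1-simplices (5): PS, PT, QR, QS, RT

giving chain groups C_0 ≅ Z^5, C_1 ≅ Z^5.

∂_1: C_1 → C_0 sends each edge [p,q] (with p < q) to q − p. For instance
  ∂PT = T − P.
This gives a 5×5 integer matrix of rank 4; reducing to Smith normal form yields diagonal entries (1,1,1,1).

Now H_k = ker ∂_k / im ∂_{k+1}, so:

  H_0: rank C_0 − rank ∂_1 = 5 − 4 = 1, and the invariant factors of ∂_1 are all 1, so H_0 = Z.
  H_1: rank ker ∂_1 − rank ∂_2 = (5 − 4) − 0 = 1, and there is no ∂_2, so H_1 = Z.

As a check, the Euler characteristic is 5 − 5 = 0, which agrees with 1 − 1 = 0.

H_0 = Z,  H_1 = Z.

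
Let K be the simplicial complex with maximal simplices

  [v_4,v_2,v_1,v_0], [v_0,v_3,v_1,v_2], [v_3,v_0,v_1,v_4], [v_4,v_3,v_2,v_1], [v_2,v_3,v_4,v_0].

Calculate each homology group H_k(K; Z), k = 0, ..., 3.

H_0 = Z,  H_1 = 0,  H_2 = 0,  H_3 = Z.

K has 5 vertices, 10 edges, 10 triangles, 5 3-simplices.
rank ∂_0 = 0, rank ∂_1 = 4 ⇒ b_0 = 5 − 0 − 4 = 1; all invariant factors of ∂_1 are 1 so no torsion. So H_0 ≅ Z.
rank ∂_1 = 4, rank ∂_2 = 6 ⇒ b_1 = 10 − 4 − 6 = 0; all invariant factors of ∂_2 are 1 so no torsion. So H_1 ≅ 0.
rank ∂_2 = 6, rank ∂_3 = 4 ⇒ b_2 = 10 − 6 − 4 = 0; all invariant factors of ∂_3 are 1 so no torsion. So H_2 ≅ 0.
rank ∂_3 = 4, rank ∂_4 = 0 ⇒ b_3 = 5 − 4 − 0 = 1. So H_3 ≅ Z.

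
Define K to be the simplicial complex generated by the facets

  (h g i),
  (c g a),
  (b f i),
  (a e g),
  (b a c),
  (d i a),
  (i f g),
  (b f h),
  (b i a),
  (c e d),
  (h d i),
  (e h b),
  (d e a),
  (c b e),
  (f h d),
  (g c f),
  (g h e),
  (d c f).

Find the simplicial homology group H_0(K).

Fix the vertex order a < b < c < d < e < f < g < h < i and write every simplex with vertices in increasing order. Then dim K = 2 and the simplices of K are:

  0-simplices (9): a, b, c, d, e, f, g, h, i
  1-simplices (27): ab, ac, ad, ae, ag, ai, bc, be, bf, bh, bi, cd, ce, cf, cg, de, df, dh, di, eg, eh, fg, fh, fi, gh, gi, hi
  2-simplices (18): abc, abi, acg, ade, adi, aeg, bce, beh, bfh, bfi, cde, cdf, cfg, dfh, dhi, egh, fgi, ghi

Hence C_0 ≅ Z^9, C_1 ≅ Z^27, C_2 ≅ Z^18.

∂_1: C_1 → C_0 maps an edge to its endpoints' difference, ∂[p,q] = q − p. For instance
  ∂eg = g − e.
As a 9×27 matrix over Z this has rank 8, with invariant factors (1,1,1,1,1,1,1,1).

Boundary ∂_2: C_2 → C_1 acts by ∂[p,q,r] = [q,r] − [p,r] + [p,q]. For instance
  ∂ghi = hi − gi + gh,
  ∂abc = bc − ac + ab.
The 27×18 boundary matrix has rank 18 and Smith normal form diag(1,1,1,1,1,1,1,1,1,1,1,1,1,1,1,1,1,2).

Computing H_k = (kernel of ∂_k) / (image of ∂_{k+1}):

  H_0: rank C_0 − rank ∂_1 = 9 − 8 = 1, and the invariant factors of ∂_1 are all 1, so H_0 ≅ Z.

H_0 = Z.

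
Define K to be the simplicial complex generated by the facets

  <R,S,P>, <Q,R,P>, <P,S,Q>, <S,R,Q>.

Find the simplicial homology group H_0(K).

H_0 = Z.

We work with the vertex ordering P < Q < R < S. The simplices of K, each written with vertices in increasing order, are:

  0-simplices (4): P, Q, R, S
  1-simplices (6): PQ, PR, PS, QR, QS, RS
  2-simplices (4): PQR, PQS, PRS, QRS

so the chain groups are C_0 ≅ Z^4, C_1 ≅ Z^6, C_2 ≅ Z^4.

∂_1: C_1 → C_0 maps an edge to its endpoints' difference, ∂[p,q] = q − p.
The 4×6 boundary matrix has rank 3 and Smith normal form diag(1,1,1).

The boundary map ∂_2: C_2 → C_1 sends each 2-simplex [p,q,r] to [q,r] − [p,r] + [p,q]. For instance
  ∂QRS = RS − QS + QR,
  ∂PQR = QR − PR + PQ.
As a 6×4 matrix over Z this has rank 3, with invariant factors (1,1,1).

Computing H_k = (kernel of ∂_k) / (image of ∂_{k+1}):

  H_0: rank C_0 − rank ∂_1 = 4 − 3 = 1, and the invariant factors of ∂_1 are all 1, so H_0 ≅ Z.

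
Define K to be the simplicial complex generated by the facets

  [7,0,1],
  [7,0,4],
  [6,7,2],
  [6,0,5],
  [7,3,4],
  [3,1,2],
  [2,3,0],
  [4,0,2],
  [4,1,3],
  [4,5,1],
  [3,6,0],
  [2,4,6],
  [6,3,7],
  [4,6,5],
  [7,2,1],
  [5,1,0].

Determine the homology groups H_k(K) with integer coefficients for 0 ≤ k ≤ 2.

Order the vertices as 0 < 1 < 2 < 3 < 4 < 5 < 6 < 7. Listing each simplex with vertices in this order, K has dimension 2 with simplices:

  0-simplices (8): [0], [1], [2], [3], [4], [5], [6], [7]
  1-simplices (24): (24 of them)
  2-simplices (16): [0,1,5], [0,1,7], [0,2,3], [0,2,4], [0,3,6], [0,4,7], [0,5,6], [1,2,3], [1,2,7], [1,3,4], [1,4,5], [2,4,6], [2,6,7], [3,4,7], [3,6,7], [4,5,6]

so the chain groups are C_0 ≅ Z^8, C_1 ≅ Z^24, C_2 ≅ Z^16.

Boundary ∂_1: C_1 → C_0 maps an edge to its endpoints' difference, ∂[p,q] = q − p. For instance
  ∂[5,6] = [6] − [5].
The resulting 8×24 matrix has rank 7, and its Smith normal form has invariant factors (1,1,1,1,1,1,1).

Boundary ∂_2: C_2 → C_1 sends each 2-simplex [p,q,r] to [q,r] − [p,r] + [p,q]. For instance
  ∂[2,4,6] = [4,6] − [2,6] + [2,4],
  ∂[1,3,4] = [3,4] − [1,4] + [1,3].
The 24×16 boundary matrix has rank 15 and Smith normal form diag(1,1,1,1,1,1,1,1,1,1,1,1,1,1,1).

Computing H_k = (kernel of ∂_k) / (image of ∂_{k+1}):

  H_0: rank C_0 − rank ∂_1 = 8 − 7 = 1, and the invariant factors of ∂_1 are all 1, so H_0 ≅ Z.
  H_1: rank ker ∂_1 − rank ∂_2 = (24 − 7) − 15 = 2, and the invariant factors of ∂_2 are all 1, so H_1 ≅ Z^2.
  H_2: rank ker ∂_2 − rank ∂_3 = (16 − 15) − 0 = 1, and there is no ∂_3, so H_2 ≅ Z.

H_0 = Z,  H_1 = Z^2,  H_2 = Z.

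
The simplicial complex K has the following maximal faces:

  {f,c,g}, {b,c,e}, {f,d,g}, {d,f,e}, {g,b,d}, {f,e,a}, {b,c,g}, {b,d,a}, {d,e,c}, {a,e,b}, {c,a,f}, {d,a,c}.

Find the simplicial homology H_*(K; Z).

H_0 = Z,  H_1 = Z/2,  H_2 = 0.

Order the vertices as a < b < c < d < e < f < g. Listing each simplex with vertices in this order, K has dimension 2 with simplices:

  0-simplices (7): a, b, c, d, e, f, g
  1-simplices (18): ab, ac, ad, ae, af, bc, bd, be, bg, cd, ce, cf, cg, de, df, dg, ef, fg
  2-simplices (12): abd, abe, acd, acf, aef, bce, bcg, bdg, cde, cfg, def, dfg

giving chain groups C_0 ≅ Z^7, C_1 ≅ Z^18, C_2 ≅ Z^12.

∂_1: C_1 → C_0 sends each edge [p,q] (with p < q) to q − p. For instance
  ∂cg = g − c.
The resulting 7×18 matrix has rank 6, and its Smith normal form has invariant factors (1,1,1,1,1,1).

∂_2: C_2 → C_1 maps a triangle to the signed sum of its edges. For instance
  ∂dfg = fg − dg + df,
  ∂bdg = dg − bg + bd.
This gives a 18×12 integer matrix of rank 12; reducing to Smith normal form yields diagonal entries (1,1,1,1,1,1,1,1,1,1,1,2).

Computing H_k = (kernel of ∂_k) / (image of ∂_{k+1}):

  H_0: rank C_0 − rank ∂_1 = 7 − 6 = 1, and the invariant factors of ∂_1 are all 1, so H_0 ≅ Z.
  H_1: rank ker ∂_1 − rank ∂_2 = (18 − 6) − 12 = 0, and ∂_2 has invariant factor 2 > 1, so H_1 ≅ Z/2.
  H_2: rank ker ∂_2 − rank ∂_3 = (12 − 12) − 0 = 0, and there is no ∂_3, so H_2 ≅ 0.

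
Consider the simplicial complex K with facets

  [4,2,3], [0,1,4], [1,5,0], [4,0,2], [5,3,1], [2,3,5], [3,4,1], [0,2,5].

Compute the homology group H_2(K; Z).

We work with the vertex ordering 0 < 1 < 2 < 3 < 4 < 5. The simplices of K, each written with vertices in increasing order, are:

  0-simplices (6): [0], [1], [2], [3], [4], [5]
  1-simplices (12): [0,1], [0,2], [0,4], [0,5], [1,3], [1,4], [1,5], [2,3], [2,4], [2,5], [3,4], [3,5]
  2-simplices (8): [0,1,4], [0,1,5], [0,2,4], [0,2,5], [1,3,4], [1,3,5], [2,3,4], [2,3,5]

Hence C_0 ≅ Z^6, C_1 ≅ Z^12, C_2 ≅ Z^8.

The boundary map ∂_1: C_1 → C_0 sends each edge [p,q] (with p < q) to q − p.
As a 6×12 matrix over Z this has rank 5, with invariant factors (1,1,1,1,1).

∂_2: C_2 → C_1 maps a triangle to the signed sum of its edges. For instance
  ∂[0,1,4] = [1,4] − [0,4] + [0,1],
  ∂[2,3,5] = [3,5] − [2,5] + [2,3].
The resulting 12×8 matrix has rank 7, and its Smith normal form has invariant factors (1,1,1,1,1,1,1).

Computing H_k = (kernel of ∂_k) / (image of ∂_{k+1}):

  H_2: rank ker ∂_2 − rank ∂_3 = (8 − 7) − 0 = 1, and there is no ∂_3, so H_2 = Z.

H_2 = Z.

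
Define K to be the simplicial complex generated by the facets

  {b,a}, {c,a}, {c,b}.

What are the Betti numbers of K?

We work with the vertex ordering a < b < c. The simplices of K, each written with vertices in increasing order, are:

  0-simplices (3): a, b, c
  1-simplices (3): ab, ac, bc

Hence C_0 ≅ Z^3, C_1 ≅ Z^3.

Boundary ∂_1: C_1 → C_0 maps an edge to its endpoints' difference, ∂[p,q] = q − p.
This gives a 3×3 integer matrix of rank 2; reducing to Smith normal form yields diagonal entries (1,1).

Now H_k = ker ∂_k / im ∂_{k+1}, so:

  H_0: rank C_0 − rank ∂_1 = 3 − 2 = 1, and the invariant factors of ∂_1 are all 1, so H_0 ≅ Z.
  H_1: rank ker ∂_1 − rank ∂_2 = (3 − 2) − 0 = 1, and there is no ∂_2, so H_1 ≅ Z.

Hence the Betti numbers are b_0 = 1, b_1 = 1.

b_0 = 1, b_1 = 1.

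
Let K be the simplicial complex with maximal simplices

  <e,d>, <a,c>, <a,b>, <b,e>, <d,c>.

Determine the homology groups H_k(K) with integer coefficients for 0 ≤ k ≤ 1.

H_0 = Z,  H_1 = Z.

K has 5 vertices, 5 edges.
rank ∂_0 = 0, rank ∂_1 = 4 ⇒ b_0 = 5 − 0 − 4 = 1; all invariant factors of ∂_1 are 1 so no torsion. So H_0 = Z.
rank ∂_1 = 4, rank ∂_2 = 0 ⇒ b_1 = 5 − 4 − 0 = 1. So H_1 = Z.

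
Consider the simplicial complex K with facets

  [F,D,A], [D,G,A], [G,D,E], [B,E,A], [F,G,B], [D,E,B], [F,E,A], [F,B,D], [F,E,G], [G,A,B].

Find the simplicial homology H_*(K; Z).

We work with the vertex ordering A < B < D < E < F < G. The simplices of K, each written with vertices in increasing order, are:

  0-simplices (6): A, B, D, E, F, G
  1-simplices (15): AB, AD, AE, AF, AG, BD, BE, BF, BG, DE, DF, DG, EF, EG, FG
  2-simplices (10): ABE, ABG, ADF, ADG, AEF, BDE, BDF, BFG, DEG, EFG

so the chain groups are C_0 ≅ Z^6, C_1 ≅ Z^15, C_2 ≅ Z^10.

The boundary map ∂_1: C_1 → C_0 is given by ∂[p,q] = [q] − [p]. For instance
  ∂EF = F − E.
As a 6×15 matrix over Z this has rank 5, with invariant factors (1,1,1,1,1).

The boundary map ∂_2: C_2 → C_1 maps a triangle to the signed sum of its edges. For instance
  ∂BFG = FG − BG + BF,
  ∂AEF = EF − AF + AE.
The resulting 15×10 matrix has rank 10, and its Smith normal form has invariant factors (1,1,1,1,1,1,1,1,1,2).

From H_k ≅ ker(∂_k) / im(∂_{k+1}) we obtain:

  H_0: rank C_0 − rank ∂_1 = 6 − 5 = 1, and the invariant factors of ∂_1 are all 1, so H_0 = Z.
  H_1: rank ker ∂_1 − rank ∂_2 = (15 − 5) − 10 = 0, and ∂_2 has invariant factor 2 > 1, so H_1 = Z/2.
  H_2: rank ker ∂_2 − rank ∂_3 = (10 − 10) − 0 = 0, and there is no ∂_3, so H_2 = 0.

As a check, the Euler characteristic is 6 − 15 + 10 = 1, which agrees with 1 − 0 + 0 = 1.
(K is a triangulation of the real projective plane RP^2.)

H_0 = Z,  H_1 = Z/2,  H_2 = 0.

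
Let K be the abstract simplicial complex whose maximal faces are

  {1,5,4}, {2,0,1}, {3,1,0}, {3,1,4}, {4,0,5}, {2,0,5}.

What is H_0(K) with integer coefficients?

H_0 ≅ Z.

Fix the vertex order 0 < 1 < 2 < 3 < 4 < 5 and write every simplex with vertices in increasing order. Then dim K = 2 and the simplices of K are:

  0-simplices (6): [0], [1], [2], [3], [4], [5]
  1-simplices (12): [0,1], [0,2], [0,3], [0,4], [0,5], [1,2], [1,3], [1,4], [1,5], [2,5], [3,4], [4,5]
  2-simplices (6): [0,1,2], [0,1,3], [0,2,5], [0,4,5], [1,3,4], [1,4,5]

so the chain groups are C_0 ≅ Z^6, C_1 ≅ Z^12, C_2 ≅ Z^6.

Boundary ∂_1: C_1 → C_0 is given by ∂[p,q] = [q] − [p]. For instance
  ∂[4,5] = [5] − [4].
As a 6×12 matrix over Z this has rank 5, with invariant factors (1,1,1,1,1).

∂_2: C_2 → C_1 acts by ∂[p,q,r] = [q,r] − [p,r] + [p,q]. For instance
  ∂[0,1,2] = [1,2] − [0,2] + [0,1],
  ∂[0,2,5] = [2,5] − [0,5] + [0,2].
The 12×6 boundary matrix has rank 6 and Smith normal form diag(1,1,1,1,1,1).

Now H_k = ker ∂_k / im ∂_{k+1}, so:

  H_0: rank C_0 − rank ∂_1 = 6 − 5 = 1, and the invariant factors of ∂_1 are all 1, so H_0 = Z.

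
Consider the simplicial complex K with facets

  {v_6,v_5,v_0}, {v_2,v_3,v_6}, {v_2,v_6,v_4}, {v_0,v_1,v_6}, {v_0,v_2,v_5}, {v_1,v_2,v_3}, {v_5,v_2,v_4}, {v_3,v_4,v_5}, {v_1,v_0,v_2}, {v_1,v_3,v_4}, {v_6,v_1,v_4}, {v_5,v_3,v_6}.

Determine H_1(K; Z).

H_1 = Z/2Z.

Fix the vertex order v_0 < v_1 < v_2 < v_3 < v_4 < v_5 < v_6 and write every simplex with vertices in increasing order. Then dim K = 2 and the simplices of K are:

  0-simplices (7): [v_0], [v_1], [v_2], [v_3], [v_4], [v_5], [v_6]
  1-simplices (18): (18 of them)
  2-simplices (12): (12 of them)

so the chain groups are C_0 ≅ Z^7, C_1 ≅ Z^18, C_2 ≅ Z^12.

Boundary ∂_1: C_1 → C_0 maps an edge to its endpoints' difference, ∂[p,q] = q − p. For instance
  ∂[v_3,v_5] = [v_5] − [v_3].
The resulting 7×18 matrix has rank 6, and its Smith normal form has invariant factors (1,1,1,1,1,1).

The boundary map ∂_2: C_2 → C_1 acts by ∂[p,q,r] = [q,r] − [p,r] + [p,q]. For instance
  ∂[v_0,v_1,v_2] = [v_1,v_2] − [v_0,v_2] + [v_0,v_1],
  ∂[v_2,v_4,v_5] = [v_4,v_5] − [v_2,v_5] + [v_2,v_4].
The resulting 18×12 matrix has rank 12, and its Smith normal form has invariant factors (1,1,1,1,1,1,1,1,1,1,1,2).

Reading off H_k = ker ∂_k / im ∂_{k+1}:

  H_1: rank ker ∂_1 − rank ∂_2 = (18 − 6) − 12 = 0, and ∂_2 has invariant factor 2 > 1, so H_1 ≅ Z/2Z.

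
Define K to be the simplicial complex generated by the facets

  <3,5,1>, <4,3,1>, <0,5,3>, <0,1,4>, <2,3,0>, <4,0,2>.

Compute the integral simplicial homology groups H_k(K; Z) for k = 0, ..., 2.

Fix the vertex order 0 < 1 < 2 < 3 < 4 < 5 and write every simplex with vertices in increasing order. Then dim K = 2 and the simplices of K are:

  0-simplices (6): [0], [1], [2], [3], [4], [5]
  1-simplices (12): [0,1], [0,2], [0,3], [0,4], [0,5], [1,3], [1,4], [1,5], [2,3], [2,4], [3,4], [3,5]
  2-simplices (6): [0,1,4], [0,2,3], [0,2,4], [0,3,5], [1,3,4], [1,3,5]

Hence C_0 ≅ Z^6, C_1 ≅ Z^12, C_2 ≅ Z^6.

The boundary map ∂_1: C_1 → C_0 sends each edge [p,q] (with p < q) to q − p. For instance
  ∂[1,5] = [5] − [1].
This gives a 6×12 integer matrix of rank 5; reducing to Smith normal form yields diagonal entries (1,1,1,1,1).

The boundary map ∂_2: C_2 → C_1 maps a triangle to the signed sum of its edges. For instance
  ∂[0,2,4] = [2,4] − [0,4] + [0,2],
  ∂[1,3,5] = [3,5] − [1,5] + [1,3].
The resulting 12×6 matrix has rank 6, and its Smith normal form has invariant factors (1,1,1,1,1,1).

From H_k ≅ ker(∂_k) / im(∂_{k+1}) we obtain:

  H_0: rank C_0 − rank ∂_1 = 6 − 5 = 1, and the invariant factors of ∂_1 are all 1, so H_0 ≅ Z.
  H_1: rank ker ∂_1 − rank ∂_2 = (12 − 5) − 6 = 1, and the invariant factors of ∂_2 are all 1, so H_1 ≅ Z.
  H_2: rank ker ∂_2 − rank ∂_3 = (6 − 6) − 0 = 0, and there is no ∂_3, so H_2 ≅ 0.

H_0 ≅ Z,  H_1 ≅ Z,  H_2 = 0.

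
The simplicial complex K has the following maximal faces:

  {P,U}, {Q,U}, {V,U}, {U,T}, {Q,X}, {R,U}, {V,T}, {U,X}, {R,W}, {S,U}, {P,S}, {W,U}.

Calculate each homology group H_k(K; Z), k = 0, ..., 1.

Order the vertices as P < Q < R < S < T < U < V < W < X. Listing each simplex with vertices in this order, K has dimension 1 with simplices:

  0-simplices (9): P, Q, R, S, T, U, V, W, X
  1-simplices (12): PS, PU, QU, QX, RU, RW, SU, TU, TV, UV, UW, UX

giving chain groups C_0 ≅ Z^9, C_1 ≅ Z^12.

Boundary ∂_1: C_1 → C_0 is given by ∂[p,q] = [q] − [p].
The resulting 9×12 matrix has rank 8, and its Smith normal form has invariant factors (1,1,1,1,1,1,1,1).

Reading off H_k = ker ∂_k / im ∂_{k+1}:

  H_0: rank C_0 − rank ∂_1 = 9 − 8 = 1, and the invariant factors of ∂_1 are all 1, so H_0 = Z.
  H_1: rank ker ∂_1 − rank ∂_2 = (12 − 8) − 0 = 4, and there is no ∂_2, so H_1 = Z^4.

H_0 = Z,  H_1 = Z^4.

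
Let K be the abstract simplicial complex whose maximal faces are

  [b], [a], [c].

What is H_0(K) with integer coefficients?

We work with the vertex ordering a < b < c. The simplices of K, each written with vertices in increasing order, are:

  0-simplices (3): a, b, c

Hence C_0 ≅ Z^3.

From H_k ≅ ker(∂_k) / im(∂_{k+1}) we obtain:

  H_0: rank C_0 − rank ∂_1 = 3 − 0 = 3, and there is no ∂_1, so H_0 = Z^3.

H_0 ≅ Z^3.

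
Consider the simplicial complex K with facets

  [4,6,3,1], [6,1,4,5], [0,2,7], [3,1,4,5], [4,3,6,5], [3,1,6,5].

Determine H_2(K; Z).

Take the total order 0 < 1 < 2 < 3 < 4 < 5 < 6 < 7 on the vertex set. Then K (dimension 3) consists of the simplices:

  0-simplices (8): [0], [1], [2], [3], [4], [5], [6], [7]
  1-simplices (13): [0,2], [0,7], [1,3], [1,4], [1,5], [1,6], [2,7], [3,4], [3,5], [3,6], [4,5], [4,6], [5,6]
  2-simplices (11): [0,2,7], [1,3,4], [1,3,5], [1,3,6], [1,4,5], [1,4,6], [1,5,6], [3,4,5], [3,4,6], [3,5,6], [4,5,6]
  3-simplices (5): [1,3,4,5], [1,3,4,6], [1,3,5,6], [1,4,5,6], [3,4,5,6]

Hence C_0 ≅ Z^8, C_1 ≅ Z^13, C_2 ≅ Z^11, C_3 ≅ Z^5.

The boundary map ∂_1: C_1 → C_0 is given by ∂[p,q] = [q] − [p].
The resulting 8×13 matrix has rank 6, and its Smith normal form has invariant factors (1,1,1,1,1,1).

Boundary ∂_2: C_2 → C_1 sends each 2-simplex [p,q,r] to [q,r] − [p,r] + [p,q]. For instance
  ∂[1,3,4] = [3,4] − [1,4] + [1,3],
  ∂[1,4,5] = [4,5] − [1,5] + [1,4].
As a 13×11 matrix over Z this has rank 7, with invariant factors (1,1,1,1,1,1,1).

∂_3: C_3 → C_2 sends each 3-simplex σ to the alternating sum Σ_i (−1)^i (σ with its i-th vertex removed). For instance
  ∂[1,3,4,6] = [3,4,6] − [1,4,6] + [1,3,6] − [1,3,4],
  ∂[1,3,5,6] = [3,5,6] − [1,5,6] + [1,3,6] − [1,3,5].
The 11×5 boundary matrix has rank 4 and Smith normal form diag(1,1,1,1).

Computing H_k = (kernel of ∂_k) / (image of ∂_{k+1}):

  H_2: rank ker ∂_2 − rank ∂_3 = (11 − 7) − 4 = 0, and the invariant factors of ∂_3 are all 1, so H_2 = 0.

H_2 ≅ 0.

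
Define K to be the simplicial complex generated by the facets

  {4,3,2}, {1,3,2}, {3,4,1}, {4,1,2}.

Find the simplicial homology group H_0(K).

H_0 ≅ Z.

K has 4 vertices, 6 edges, 4 triangles.
rank ∂_0 = 0, rank ∂_1 = 3 ⇒ b_0 = 4 − 0 − 3 = 1; all invariant factors of ∂_1 are 1 so no torsion. So H_0 ≅ Z.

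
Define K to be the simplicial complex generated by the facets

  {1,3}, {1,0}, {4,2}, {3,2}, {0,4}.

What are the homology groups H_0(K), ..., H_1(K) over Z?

Order the vertices as 0 < 1 < 2 < 3 < 4. Listing each simplex with vertices in this order, K has dimension 1 with simplices:

  0-simplices (5): [0], [1], [2], [3], [4]
  1-simplices (5): [0,1], [0,4], [1,3], [2,3], [2,4]

giving chain groups C_0 ≅ Z^5, C_1 ≅ Z^5.

Boundary ∂_1: C_1 → C_0 is given by ∂[p,q] = [q] − [p]. For instance
  ∂[0,1] = [1] − [0].
The 5×5 boundary matrix has rank 4 and Smith normal form diag(1,1,1,1).

Reading off H_k = ker ∂_k / im ∂_{k+1}:

  H_0: rank C_0 − rank ∂_1 = 5 − 4 = 1, and the invariant factors of ∂_1 are all 1, so H_0 ≅ Z.
  H_1: rank ker ∂_1 − rank ∂_2 = (5 − 4) − 0 = 1, and there is no ∂_2, so H_1 ≅ Z.

H_0 ≅ Z,  H_1 ≅ Z.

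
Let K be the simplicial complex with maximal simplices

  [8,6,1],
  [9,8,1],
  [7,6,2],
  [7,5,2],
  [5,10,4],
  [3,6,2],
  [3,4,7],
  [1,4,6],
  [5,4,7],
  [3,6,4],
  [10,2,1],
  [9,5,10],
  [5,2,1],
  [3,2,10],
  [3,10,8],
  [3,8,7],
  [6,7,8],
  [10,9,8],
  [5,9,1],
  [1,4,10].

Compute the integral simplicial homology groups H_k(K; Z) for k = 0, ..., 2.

K has 10 vertices, 30 edges, 20 triangles.
rank ∂_0 = 0, rank ∂_1 = 9 ⇒ b_0 = 10 − 0 − 9 = 1; all invariant factors of ∂_1 are 1 so no torsion. So H_0 = Z.
rank ∂_1 = 9, rank ∂_2 = 20 ⇒ b_1 = 30 − 9 − 20 = 1; ∂_2 has invariant factor(s) [2] giving torsion. So H_1 = Z × Z/2.
rank ∂_2 = 20, rank ∂_3 = 0 ⇒ b_2 = 20 − 20 − 0 = 0. So H_2 = 0.

H_0 ≅ Z,  H_1 ≅ Z × Z/2,  H_2 = 0.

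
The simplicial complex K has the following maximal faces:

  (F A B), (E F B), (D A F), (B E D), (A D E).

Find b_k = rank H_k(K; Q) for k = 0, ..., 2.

b_0 = 1, b_1 = 1, b_2 = 0.

Fix the vertex order A < B < D < E < F and write every simplex with vertices in increasing order. Then dim K = 2 and the simplices of K are:

  0-simplices (5): A, B, D, E, F
  1-simplices (10): AB, AD, AE, AF, BD, BE, BF, DE, DF, EF
  2-simplices (5): ABF, ADE, ADF, BDE, BEF

so the chain groups are C_0 ≅ Z^5, C_1 ≅ Z^10, C_2 ≅ Z^5.

The boundary map ∂_1: C_1 → C_0 sends each edge [p,q] (with p < q) to q − p. For instance
  ∂BD = D − B.
The 5×10 boundary matrix has rank 4 and Smith normal form diag(1,1,1,1).

∂_2: C_2 → C_1 maps a triangle to the signed sum of its edges. For instance
  ∂ABF = BF − AF + AB,
  ∂BEF = EF − BF + BE.
As a 10×5 matrix over Z this has rank 5, with invariant factors (1,1,1,1,1).

Reading off H_k = ker ∂_k / im ∂_{k+1}:

  H_0: rank C_0 − rank ∂_1 = 5 − 4 = 1, and the invariant factors of ∂_1 are all 1, so H_0 = Z.
  H_1: rank ker ∂_1 − rank ∂_2 = (10 − 4) − 5 = 1, and the invariant factors of ∂_2 are all 1, so H_1 = Z.
  H_2: rank ker ∂_2 − rank ∂_3 = (5 − 5) − 0 = 0, and there is no ∂_3, so H_2 = 0.

(K is a triangulation of the Möbius band.)

Hence the Betti numbers are b_0 = 1, b_1 = 1, b_2 = 0.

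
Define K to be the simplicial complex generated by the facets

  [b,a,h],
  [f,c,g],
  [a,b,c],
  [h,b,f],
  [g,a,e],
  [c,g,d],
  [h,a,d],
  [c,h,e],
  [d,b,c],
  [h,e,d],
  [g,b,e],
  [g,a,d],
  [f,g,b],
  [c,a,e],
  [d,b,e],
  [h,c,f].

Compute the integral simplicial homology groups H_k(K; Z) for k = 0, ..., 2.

H_0 = Z,  H_1 = Z^2,  H_2 = Z.

Fix the vertex order a < b < c < d < e < f < g < h and write every simplex with vertices in increasing order. Then dim K = 2 and the simplices of K are:

  0-simplices (8): a, b, c, d, e, f, g, h
  1-simplices (24): ab, ac, ad, ae, ag, ah, bc, bd, be, bf, bg, bh, cd, ce, cf, cg, ch, de, dg, dh, eg, eh, fg, fh
  2-simplices (16): abc, abh, ace, adg, adh, aeg, bcd, bde, beg, bfg, bfh, cdg, ceh, cfg, cfh, deh

giving chain groups C_0 ≅ Z^8, C_1 ≅ Z^24, C_2 ≅ Z^16.

Boundary ∂_1: C_1 → C_0 is given by ∂[p,q] = [q] − [p]. For instance
  ∂ah = h − a.
The 8×24 boundary matrix has rank 7 and Smith normal form diag(1,1,1,1,1,1,1).

The boundary map ∂_2: C_2 → C_1 acts by ∂[p,q,r] = [q,r] − [p,r] + [p,q]. For instance
  ∂cfg = fg − cg + cf,
  ∂ceh = eh − ch + ce.
This gives a 24×16 integer matrix of rank 15; reducing to Smith normal form yields diagonal entries (1,1,1,1,1,1,1,1,1,1,1,1,1,1,1).

Now H_k = ker ∂_k / im ∂_{k+1}, so:

  H_0: rank C_0 − rank ∂_1 = 8 − 7 = 1, and the invariant factors of ∂_1 are all 1, so H_0 ≅ Z.
  H_1: rank ker ∂_1 − rank ∂_2 = (24 − 7) − 15 = 2, and the invariant factors of ∂_2 are all 1, so H_1 ≅ Z^2.
  H_2: rank ker ∂_2 − rank ∂_3 = (16 − 15) − 0 = 1, and there is no ∂_3, so H_2 ≅ Z.

As a check, the Euler characteristic is 8 − 24 + 16 = 0, which agrees with 1 − 2 + 1 = 0.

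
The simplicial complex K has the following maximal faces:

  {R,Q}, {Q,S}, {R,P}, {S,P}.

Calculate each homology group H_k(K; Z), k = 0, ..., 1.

Take the total order P < Q < R < S on the vertex set. Then K (dimension 1) consists of the simplices:

  0-simplices (4): P, Q, R, S
  1-simplices (4): PR, PS, QR, QS

so the chain groups are C_0 ≅ Z^4, C_1 ≅ Z^4.

∂_1: C_1 → C_0 sends each edge [p,q] (with p < q) to q − p.
As a 4×4 matrix over Z this has rank 3, with invariant factors (1,1,1).

From H_k ≅ ker(∂_k) / im(∂_{k+1}) we obtain:

  H_0: rank C_0 − rank ∂_1 = 4 − 3 = 1, and the invariant factors of ∂_1 are all 1, so H_0 ≅ Z.
  H_1: rank ker ∂_1 − rank ∂_2 = (4 − 3) − 0 = 1, and there is no ∂_2, so H_1 ≅ Z.

H_0 ≅ Z,  H_1 ≅ Z.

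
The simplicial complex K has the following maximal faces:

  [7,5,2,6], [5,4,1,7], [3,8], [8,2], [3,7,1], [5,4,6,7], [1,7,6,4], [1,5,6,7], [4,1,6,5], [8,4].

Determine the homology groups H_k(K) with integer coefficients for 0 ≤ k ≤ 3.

Fix the vertex order 1 < 2 < 3 < 4 < 5 < 6 < 7 < 8 and write every simplex with vertices in increasing order. Then dim K = 3 and the simplices of K are:

  0-simplices (8): [1], [2], [3], [4], [5], [6], [7], [8]
  1-simplices (18): [1,3], [1,4], [1,5], [1,6], [1,7], [2,5], [2,6], [2,7], [2,8], [3,7], [3,8], [4,5], [4,6], [4,7], [4,8], [5,6], [5,7], [6,7]
  2-simplices (14): [1,3,7], [1,4,5], [1,4,6], [1,4,7], [1,5,6], [1,5,7], [1,6,7], [2,5,6], [2,5,7], [2,6,7], [4,5,6], [4,5,7], [4,6,7], [5,6,7]
  3-simplices (6): [1,4,5,6], [1,4,5,7], [1,4,6,7], [1,5,6,7], [2,5,6,7], [4,5,6,7]

giving chain groups C_0 ≅ Z^8, C_1 ≅ Z^18, C_2 ≅ Z^14, C_3 ≅ Z^6.

∂_1: C_1 → C_0 sends each edge [p,q] (with p < q) to q − p. For instance
  ∂[5,7] = [7] − [5].
The 8×18 boundary matrix has rank 7 and Smith normal form diag(1,1,1,1,1,1,1).

Boundary ∂_2: C_2 → C_1 sends each 2-simplex [p,q,r] to [q,r] − [p,r] + [p,q]. For instance
  ∂[1,5,6] = [5,6] − [1,6] + [1,5],
  ∂[5,6,7] = [6,7] − [5,7] + [5,6].
The resulting 18×14 matrix has rank 9, and its Smith normal form has invariant factors (1,1,1,1,1,1,1,1,1).

∂_3: C_3 → C_2 sends each 3-simplex σ to the alternating sum Σ_i (−1)^i (σ with its i-th vertex removed). For instance
  ∂[4,5,6,7] = [5,6,7] − [4,6,7] + [4,5,7] − [4,5,6],
  ∂[1,4,5,7] = [4,5,7] − [1,5,7] + [1,4,7] − [1,4,5].
The 14×6 boundary matrix has rank 5 and Smith normal form diag(1,1,1,1,1).

Now H_k = ker ∂_k / im ∂_{k+1}, so:

  H_0: rank C_0 − rank ∂_1 = 8 − 7 = 1, and the invariant factors of ∂_1 are all 1, so H_0 ≅ Z.
  H_1: rank ker ∂_1 − rank ∂_2 = (18 − 7) − 9 = 2, and the invariant factors of ∂_2 are all 1, so H_1 ≅ Z^2.
  H_2: rank ker ∂_2 − rank ∂_3 = (14 − 9) − 5 = 0, and the invariant factors of ∂_3 are all 1, so H_2 ≅ 0.
  H_3: rank ker ∂_3 − rank ∂_4 = (6 − 5) − 0 = 1, and there is no ∂_4, so H_3 ≅ Z.

As a check, the Euler characteristic is 8 − 18 + 14 − 6 = -2, which agrees with 1 − 2 + 0 − 1 = -2.

H_0 = Z,  H_1 = Z^2,  H_2 = 0,  H_3 = Z.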